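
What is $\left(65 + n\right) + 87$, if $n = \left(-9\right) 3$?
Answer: $125$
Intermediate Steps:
$n = -27$
$\left(65 + n\right) + 87 = \left(65 - 27\right) + 87 = 38 + 87 = 125$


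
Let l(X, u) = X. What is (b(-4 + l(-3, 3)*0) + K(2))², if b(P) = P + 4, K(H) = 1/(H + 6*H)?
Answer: 1/196 ≈ 0.0051020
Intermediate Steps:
K(H) = 1/(7*H)
b(P) = 4 + P
(b(-4 + l(-3, 3)*0) + K(2))² = ((4 + (-4 - 3*0)) + (⅐)/2)² = ((4 + (-4 + 0)) + (⅐)*(½))² = ((4 - 4) + 1/14)² = (0 + 1/14)² = (1/14)² = 1/196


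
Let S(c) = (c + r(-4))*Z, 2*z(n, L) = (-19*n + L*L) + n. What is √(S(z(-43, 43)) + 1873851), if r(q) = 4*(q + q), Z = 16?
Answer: √1894323 ≈ 1376.3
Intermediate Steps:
r(q) = 8*q (r(q) = 4*(2*q) = 8*q)
z(n, L) = L²/2 - 9*n (z(n, L) = ((-19*n + L*L) + n)/2 = ((-19*n + L²) + n)/2 = ((L² - 19*n) + n)/2 = (L² - 18*n)/2 = L²/2 - 9*n)
S(c) = -512 + 16*c (S(c) = (c + 8*(-4))*16 = (c - 32)*16 = (-32 + c)*16 = -512 + 16*c)
√(S(z(-43, 43)) + 1873851) = √((-512 + 16*((½)*43² - 9*(-43))) + 1873851) = √((-512 + 16*((½)*1849 + 387)) + 1873851) = √((-512 + 16*(1849/2 + 387)) + 1873851) = √((-512 + 16*(2623/2)) + 1873851) = √((-512 + 20984) + 1873851) = √(20472 + 1873851) = √1894323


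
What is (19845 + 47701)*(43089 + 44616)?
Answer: 5924121930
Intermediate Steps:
(19845 + 47701)*(43089 + 44616) = 67546*87705 = 5924121930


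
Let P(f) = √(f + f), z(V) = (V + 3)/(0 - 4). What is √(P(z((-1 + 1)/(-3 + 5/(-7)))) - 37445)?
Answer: √(-149780 + 2*I*√6)/2 ≈ 0.0031646 + 193.51*I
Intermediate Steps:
z(V) = -¾ - V/4 (z(V) = (3 + V)/(-4) = (3 + V)*(-¼) = -¾ - V/4)
P(f) = √2*√f (P(f) = √(2*f) = √2*√f)
√(P(z((-1 + 1)/(-3 + 5/(-7)))) - 37445) = √(√2*√(-¾ - (-1 + 1)/(4*(-3 + 5/(-7)))) - 37445) = √(√2*√(-¾ - 0/(-3 + 5*(-⅐))) - 37445) = √(√2*√(-¾ - 0/(-3 - 5/7)) - 37445) = √(√2*√(-¾ - 0/(-26/7)) - 37445) = √(√2*√(-¾ - 0*(-7)/26) - 37445) = √(√2*√(-¾ - ¼*0) - 37445) = √(√2*√(-¾ + 0) - 37445) = √(√2*√(-¾) - 37445) = √(√2*(I*√3/2) - 37445) = √(I*√6/2 - 37445) = √(-37445 + I*√6/2)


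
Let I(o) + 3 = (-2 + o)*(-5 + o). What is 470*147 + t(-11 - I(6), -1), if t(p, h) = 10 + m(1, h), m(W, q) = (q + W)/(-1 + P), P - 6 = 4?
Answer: 69100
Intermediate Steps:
I(o) = -3 + (-5 + o)*(-2 + o) (I(o) = -3 + (-2 + o)*(-5 + o) = -3 + (-5 + o)*(-2 + o))
P = 10 (P = 6 + 4 = 10)
m(W, q) = W/9 + q/9 (m(W, q) = (q + W)/(-1 + 10) = (W + q)/9 = (W + q)*(⅑) = W/9 + q/9)
t(p, h) = 91/9 + h/9 (t(p, h) = 10 + ((⅑)*1 + h/9) = 10 + (⅑ + h/9) = 91/9 + h/9)
470*147 + t(-11 - I(6), -1) = 470*147 + (91/9 + (⅑)*(-1)) = 69090 + (91/9 - ⅑) = 69090 + 10 = 69100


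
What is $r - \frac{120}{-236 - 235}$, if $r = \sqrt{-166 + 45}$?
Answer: $\frac{40}{157} + 11 i \approx 0.25478 + 11.0 i$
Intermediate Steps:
$r = 11 i$ ($r = \sqrt{-121} = 11 i \approx 11.0 i$)
$r - \frac{120}{-236 - 235} = 11 i - \frac{120}{-236 - 235} = 11 i - \frac{120}{-471} = 11 i - - \frac{40}{157} = 11 i + \frac{40}{157} = \frac{40}{157} + 11 i$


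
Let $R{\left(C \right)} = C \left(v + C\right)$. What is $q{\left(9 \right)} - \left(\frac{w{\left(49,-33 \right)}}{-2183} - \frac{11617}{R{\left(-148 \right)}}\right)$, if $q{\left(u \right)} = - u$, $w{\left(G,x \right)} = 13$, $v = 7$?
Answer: $- \frac{10388173}{1231212} \approx -8.4373$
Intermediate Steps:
$R{\left(C \right)} = C \left(7 + C\right)$
$q{\left(9 \right)} - \left(\frac{w{\left(49,-33 \right)}}{-2183} - \frac{11617}{R{\left(-148 \right)}}\right) = \left(-1\right) 9 - \left(\frac{13}{-2183} - \frac{11617}{\left(-148\right) \left(7 - 148\right)}\right) = -9 - \left(13 \left(- \frac{1}{2183}\right) - \frac{11617}{\left(-148\right) \left(-141\right)}\right) = -9 - \left(- \frac{13}{2183} - \frac{11617}{20868}\right) = -9 - - \frac{692735}{1231212} = -9 + \frac{692735}{1231212} = - \frac{10388173}{1231212}$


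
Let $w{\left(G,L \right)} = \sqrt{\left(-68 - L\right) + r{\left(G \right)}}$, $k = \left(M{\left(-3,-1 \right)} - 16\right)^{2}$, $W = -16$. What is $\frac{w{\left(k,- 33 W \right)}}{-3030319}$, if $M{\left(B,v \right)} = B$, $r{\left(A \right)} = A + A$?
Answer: $- \frac{3 \sqrt{14}}{3030319} \approx -3.7042 \cdot 10^{-6}$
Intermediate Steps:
$r{\left(A \right)} = 2 A$
$k = 361$ ($k = \left(-3 - 16\right)^{2} = \left(-19\right)^{2} = 361$)
$w{\left(G,L \right)} = \sqrt{-68 - L + 2 G}$ ($w{\left(G,L \right)} = \sqrt{\left(-68 - L\right) + 2 G} = \sqrt{-68 - L + 2 G}$)
$\frac{w{\left(k,- 33 W \right)}}{-3030319} = \frac{\sqrt{-68 - \left(-33\right) \left(-16\right) + 2 \cdot 361}}{-3030319} = \sqrt{-68 - 528 + 722} \left(- \frac{1}{3030319}\right) = \sqrt{126} \left(- \frac{1}{3030319}\right) = 3 \sqrt{14} \left(- \frac{1}{3030319}\right) = - \frac{3 \sqrt{14}}{3030319}$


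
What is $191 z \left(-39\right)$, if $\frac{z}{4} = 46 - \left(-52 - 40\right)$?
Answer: $-4111848$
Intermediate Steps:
$z = 552$ ($z = 4 \left(46 - \left(-52 - 40\right)\right) = 4 \left(46 - -92\right) = 4 \left(46 + 92\right) = 4 \cdot 138 = 552$)
$191 z \left(-39\right) = 191 \cdot 552 \left(-39\right) = 105432 \left(-39\right) = -4111848$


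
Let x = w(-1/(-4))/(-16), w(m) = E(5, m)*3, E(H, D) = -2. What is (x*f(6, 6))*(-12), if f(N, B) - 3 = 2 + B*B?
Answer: -369/2 ≈ -184.50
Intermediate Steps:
f(N, B) = 5 + B² (f(N, B) = 3 + (2 + B*B) = 3 + (2 + B²) = 5 + B²)
w(m) = -6 (w(m) = -2*3 = -6)
x = 3/8 (x = -6/(-16) = -6*(-1/16) = 3/8 ≈ 0.37500)
(x*f(6, 6))*(-12) = (3*(5 + 6²)/8)*(-12) = (3*(5 + 36)/8)*(-12) = ((3/8)*41)*(-12) = (123/8)*(-12) = -369/2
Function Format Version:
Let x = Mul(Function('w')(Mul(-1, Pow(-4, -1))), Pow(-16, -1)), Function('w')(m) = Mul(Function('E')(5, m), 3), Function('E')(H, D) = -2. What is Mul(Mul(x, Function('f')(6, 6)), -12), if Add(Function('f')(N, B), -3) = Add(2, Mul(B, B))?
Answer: Rational(-369, 2) ≈ -184.50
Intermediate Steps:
Function('f')(N, B) = Add(5, Pow(B, 2)) (Function('f')(N, B) = Add(3, Add(2, Mul(B, B))) = Add(3, Add(2, Pow(B, 2))) = Add(5, Pow(B, 2)))
Function('w')(m) = -6 (Function('w')(m) = Mul(-2, 3) = -6)
x = Rational(3, 8) (x = Mul(-6, Pow(-16, -1)) = Mul(-6, Rational(-1, 16)) = Rational(3, 8) ≈ 0.37500)
Mul(Mul(x, Function('f')(6, 6)), -12) = Mul(Mul(Rational(3, 8), Add(5, Pow(6, 2))), -12) = Mul(Mul(Rational(3, 8), Add(5, 36)), -12) = Mul(Mul(Rational(3, 8), 41), -12) = Mul(Rational(123, 8), -12) = Rational(-369, 2)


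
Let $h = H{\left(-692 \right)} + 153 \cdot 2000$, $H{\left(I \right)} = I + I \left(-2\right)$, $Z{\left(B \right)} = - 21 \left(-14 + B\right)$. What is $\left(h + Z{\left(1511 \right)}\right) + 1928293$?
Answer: $2203548$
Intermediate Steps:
$Z{\left(B \right)} = 294 - 21 B$
$H{\left(I \right)} = - I$ ($H{\left(I \right)} = I - 2 I = - I$)
$h = 306692$ ($h = \left(-1\right) \left(-692\right) + 153 \cdot 2000 = 692 + 306000 = 306692$)
$\left(h + Z{\left(1511 \right)}\right) + 1928293 = \left(306692 + \left(294 - 31731\right)\right) + 1928293 = \left(306692 - 31437\right) + 1928293 = 275255 + 1928293 = 2203548$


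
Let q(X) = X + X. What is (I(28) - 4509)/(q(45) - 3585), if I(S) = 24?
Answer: 299/233 ≈ 1.2833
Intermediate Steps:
q(X) = 2*X
(I(28) - 4509)/(q(45) - 3585) = (24 - 4509)/(2*45 - 3585) = -4485/(90 - 3585) = -4485/(-3495) = -4485*(-1/3495) = 299/233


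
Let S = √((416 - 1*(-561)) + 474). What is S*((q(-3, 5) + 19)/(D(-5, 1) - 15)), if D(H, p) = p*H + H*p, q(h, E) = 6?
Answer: -√1451 ≈ -38.092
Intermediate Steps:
D(H, p) = 2*H*p (D(H, p) = H*p + H*p = 2*H*p)
S = √1451 (S = √((416 + 561) + 474) = √(977 + 474) = √1451 ≈ 38.092)
S*((q(-3, 5) + 19)/(D(-5, 1) - 15)) = √1451*((6 + 19)/(2*(-5)*1 - 15)) = √1451*(25/(-10 - 15)) = √1451*(25/(-25)) = √1451*(25*(-1/25)) = √1451*(-1) = -√1451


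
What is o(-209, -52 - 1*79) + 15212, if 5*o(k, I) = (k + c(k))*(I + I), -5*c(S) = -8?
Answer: 651994/25 ≈ 26080.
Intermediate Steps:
c(S) = 8/5 (c(S) = -⅕*(-8) = 8/5)
o(k, I) = 2*I*(8/5 + k)/5 (o(k, I) = ((k + 8/5)*(I + I))/5 = ((8/5 + k)*(2*I))/5 = (2*I*(8/5 + k))/5 = 2*I*(8/5 + k)/5)
o(-209, -52 - 1*79) + 15212 = 2*(-52 - 1*79)*(8 + 5*(-209))/25 + 15212 = 2*(-52 - 79)*(8 - 1045)/25 + 15212 = (2/25)*(-131)*(-1037) + 15212 = 271694/25 + 15212 = 651994/25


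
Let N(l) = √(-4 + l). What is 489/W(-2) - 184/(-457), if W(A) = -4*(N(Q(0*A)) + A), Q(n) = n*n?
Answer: 226417/7312 + 489*I/16 ≈ 30.965 + 30.563*I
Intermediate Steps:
Q(n) = n²
W(A) = -8*I - 4*A (W(A) = -4*(√(-4 + (0*A)²) + A) = -4*(√(-4 + 0²) + A) = -4*(√(-4 + 0) + A) = -4*(√(-4) + A) = -4*(2*I + A) = -4*(A + 2*I) = -8*I - 4*A)
489/W(-2) - 184/(-457) = 489/(-8*I - 4*(-2)) - 184/(-457) = 489/(-8*I + 8) - 184*(-1/457) = 489/(8 - 8*I) + 184/457 = 489*((8 + 8*I)/128) + 184/457 = 489*(8 + 8*I)/128 + 184/457 = 184/457 + 489*(8 + 8*I)/128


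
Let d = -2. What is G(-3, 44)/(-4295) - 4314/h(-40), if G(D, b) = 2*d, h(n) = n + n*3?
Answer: 1852927/68720 ≈ 26.963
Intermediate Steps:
h(n) = 4*n (h(n) = n + 3*n = 4*n)
G(D, b) = -4 (G(D, b) = 2*(-2) = -4)
G(-3, 44)/(-4295) - 4314/h(-40) = -4/(-4295) - 4314/(4*(-40)) = -4*(-1/4295) - 4314/(-160) = 4/4295 - 4314*(-1/160) = 4/4295 + 2157/80 = 1852927/68720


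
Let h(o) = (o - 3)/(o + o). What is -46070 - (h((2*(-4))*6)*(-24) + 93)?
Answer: -184601/4 ≈ -46150.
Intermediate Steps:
h(o) = (-3 + o)/(2*o) (h(o) = (-3 + o)/((2*o)) = (-3 + o)*(1/(2*o)) = (-3 + o)/(2*o))
-46070 - (h((2*(-4))*6)*(-24) + 93) = -46070 - (((-3 + (2*(-4))*6)/(2*(((2*(-4))*6))))*(-24) + 93) = -46070 - (((-3 - 8*6)/(2*((-8*6))))*(-24) + 93) = -46070 - (((½)*(-3 - 48)/(-48))*(-24) + 93) = -46070 - (((½)*(-1/48)*(-51))*(-24) + 93) = -46070 - ((17/32)*(-24) + 93) = -46070 - (-51/4 + 93) = -46070 - 1*321/4 = -46070 - 321/4 = -184601/4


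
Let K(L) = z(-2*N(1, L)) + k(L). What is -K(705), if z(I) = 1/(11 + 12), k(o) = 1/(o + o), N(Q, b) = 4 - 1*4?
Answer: -1433/32430 ≈ -0.044187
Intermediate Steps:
N(Q, b) = 0 (N(Q, b) = 4 - 4 = 0)
k(o) = 1/(2*o)
z(I) = 1/23
K(L) = 1/23 + 1/(2*L)
-K(705) = -(23 + 2*705)/(46*705) = -(23 + 1410)/(46*705) = -1433/(46*705) = -1*1433/32430 = -1433/32430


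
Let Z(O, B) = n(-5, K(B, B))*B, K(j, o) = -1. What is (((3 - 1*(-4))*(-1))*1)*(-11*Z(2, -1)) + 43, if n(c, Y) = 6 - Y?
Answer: -496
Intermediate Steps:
Z(O, B) = 7*B (Z(O, B) = (6 - 1*(-1))*B = (6 + 1)*B = 7*B)
(((3 - 1*(-4))*(-1))*1)*(-11*Z(2, -1)) + 43 = (((3 - 1*(-4))*(-1))*1)*(-77*(-1)) + 43 = (((3 + 4)*(-1))*1)*(-11*(-7)) + 43 = ((7*(-1))*1)*77 + 43 = -7*1*77 + 43 = -7*77 + 43 = -539 + 43 = -496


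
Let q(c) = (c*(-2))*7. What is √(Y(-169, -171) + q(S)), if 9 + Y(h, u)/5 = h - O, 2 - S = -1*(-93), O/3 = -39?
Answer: √969 ≈ 31.129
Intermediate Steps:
O = -117 (O = 3*(-39) = -117)
S = -91 (S = 2 - (-1)*(-93) = 2 - 1*93 = 2 - 93 = -91)
q(c) = -14*c (q(c) = -2*c*7 = -14*c)
Y(h, u) = 540 + 5*h (Y(h, u) = -45 + 5*(h - 1*(-117)) = -45 + 5*(h + 117) = -45 + 5*(117 + h) = -45 + (585 + 5*h) = 540 + 5*h)
√(Y(-169, -171) + q(S)) = √((540 + 5*(-169)) - 14*(-91)) = √((540 - 845) + 1274) = √(-305 + 1274) = √969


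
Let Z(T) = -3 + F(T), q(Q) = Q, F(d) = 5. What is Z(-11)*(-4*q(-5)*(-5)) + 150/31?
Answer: -6050/31 ≈ -195.16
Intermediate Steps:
Z(T) = 2 (Z(T) = -3 + 5 = 2)
Z(-11)*(-4*q(-5)*(-5)) + 150/31 = 2*(-4*(-5)*(-5)) + 150/31 = 2*(20*(-5)) + 150*(1/31) = 2*(-100) + 150/31 = -200 + 150/31 = -6050/31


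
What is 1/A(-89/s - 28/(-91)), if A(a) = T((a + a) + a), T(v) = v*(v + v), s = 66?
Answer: 40898/797449 ≈ 0.051286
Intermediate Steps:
T(v) = 2*v**2 (T(v) = v*(2*v) = 2*v**2)
A(a) = 18*a**2 (A(a) = 2*((a + a) + a)**2 = 2*(2*a + a)**2 = 2*(3*a)**2 = 2*(9*a**2) = 18*a**2)
1/A(-89/s - 28/(-91)) = 1/(18*(-89/66 - 28/(-91))**2) = 1/(18*(-89*1/66 - 28*(-1/91))**2) = 1/(18*(-89/66 + 4/13)**2) = 1/(18*(-893/858)**2) = 1/(18*(797449/736164)) = 1/(797449/40898) = 40898/797449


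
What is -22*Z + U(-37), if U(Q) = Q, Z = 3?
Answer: -103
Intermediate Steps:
-22*Z + U(-37) = -22*3 - 37 = -66 - 37 = -103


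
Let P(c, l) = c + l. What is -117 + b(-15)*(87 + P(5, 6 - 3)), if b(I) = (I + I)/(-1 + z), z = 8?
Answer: -3669/7 ≈ -524.14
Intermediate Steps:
b(I) = 2*I/7 (b(I) = (I + I)/(-1 + 8) = (2*I)/7 = (2*I)*(1/7) = 2*I/7)
-117 + b(-15)*(87 + P(5, 6 - 3)) = -117 + ((2/7)*(-15))*(87 + (5 + (6 - 3))) = -117 - 30*(87 + (5 + 3))/7 = -117 - 30*(87 + 8)/7 = -117 - 30/7*95 = -117 - 2850/7 = -3669/7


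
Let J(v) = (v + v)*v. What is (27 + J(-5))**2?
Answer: 5929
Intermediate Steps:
J(v) = 2*v**2 (J(v) = (2*v)*v = 2*v**2)
(27 + J(-5))**2 = (27 + 2*(-5)**2)**2 = (27 + 2*25)**2 = (27 + 50)**2 = 77**2 = 5929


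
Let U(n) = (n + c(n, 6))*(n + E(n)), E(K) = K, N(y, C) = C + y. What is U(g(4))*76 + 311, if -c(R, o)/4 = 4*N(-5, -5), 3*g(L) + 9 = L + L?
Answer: -70009/9 ≈ -7778.8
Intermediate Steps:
g(L) = -3 + 2*L/3 (g(L) = -3 + (L + L)/3 = -3 + (2*L)/3 = -3 + 2*L/3)
c(R, o) = 160 (c(R, o) = -16*(-5 - 5) = -16*(-10) = -4*(-40) = 160)
U(n) = 2*n*(160 + n) (U(n) = (n + 160)*(n + n) = (160 + n)*(2*n) = 2*n*(160 + n))
U(g(4))*76 + 311 = (2*(-3 + (2/3)*4)*(160 + (-3 + (2/3)*4)))*76 + 311 = (2*(-3 + 8/3)*(160 + (-3 + 8/3)))*76 + 311 = (2*(-1/3)*(160 - 1/3))*76 + 311 = (2*(-1/3)*(479/3))*76 + 311 = -958/9*76 + 311 = -72808/9 + 311 = -70009/9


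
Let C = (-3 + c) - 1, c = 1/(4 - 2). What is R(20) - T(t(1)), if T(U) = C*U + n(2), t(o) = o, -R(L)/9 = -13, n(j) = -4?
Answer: 249/2 ≈ 124.50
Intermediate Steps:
c = ½ (c = 1/2 = ½ ≈ 0.50000)
R(L) = 117 (R(L) = -9*(-13) = 117)
C = -7/2 (C = (-3 + ½) - 1 = -5/2 - 1 = -7/2 ≈ -3.5000)
T(U) = -4 - 7*U/2 (T(U) = -7*U/2 - 4 = -4 - 7*U/2)
R(20) - T(t(1)) = 117 - (-4 - 7/2*1) = 117 - (-4 - 7/2) = 117 - 1*(-15/2) = 117 + 15/2 = 249/2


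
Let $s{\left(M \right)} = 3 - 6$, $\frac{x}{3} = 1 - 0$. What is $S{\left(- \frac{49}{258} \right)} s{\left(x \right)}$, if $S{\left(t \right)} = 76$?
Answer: $-228$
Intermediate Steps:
$x = 3$ ($x = 3 \left(1 - 0\right) = 3 \left(1 + 0\right) = 3 \cdot 1 = 3$)
$s{\left(M \right)} = -3$ ($s{\left(M \right)} = 3 - 6 = -3$)
$S{\left(- \frac{49}{258} \right)} s{\left(x \right)} = 76 \left(-3\right) = -228$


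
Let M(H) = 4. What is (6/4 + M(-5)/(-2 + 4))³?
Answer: 343/8 ≈ 42.875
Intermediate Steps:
(6/4 + M(-5)/(-2 + 4))³ = (6/4 + 4/(-2 + 4))³ = (6*(¼) + 4/2)³ = (3/2 + (½)*4)³ = (3/2 + 2)³ = (7/2)³ = 343/8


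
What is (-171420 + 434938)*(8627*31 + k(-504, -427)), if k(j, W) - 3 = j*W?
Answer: 127186435664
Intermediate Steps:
k(j, W) = 3 + W*j (k(j, W) = 3 + j*W = 3 + W*j)
(-171420 + 434938)*(8627*31 + k(-504, -427)) = (-171420 + 434938)*(8627*31 + (3 - 427*(-504))) = 263518*(267437 + (3 + 215208)) = 263518*(267437 + 215211) = 263518*482648 = 127186435664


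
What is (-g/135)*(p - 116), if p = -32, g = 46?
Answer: 6808/135 ≈ 50.430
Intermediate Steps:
(-g/135)*(p - 116) = (-46/135)*(-32 - 116) = -46/135*(-148) = 6808/135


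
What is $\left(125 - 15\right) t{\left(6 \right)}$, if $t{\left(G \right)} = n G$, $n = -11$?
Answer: $-7260$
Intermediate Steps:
$t{\left(G \right)} = - 11 G$
$\left(125 - 15\right) t{\left(6 \right)} = \left(125 - 15\right) \left(\left(-11\right) 6\right) = 110 \left(-66\right) = -7260$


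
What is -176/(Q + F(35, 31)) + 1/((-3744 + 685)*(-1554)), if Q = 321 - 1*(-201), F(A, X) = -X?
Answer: -836648245/2334059826 ≈ -0.35845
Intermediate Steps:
Q = 522 (Q = 321 + 201 = 522)
-176/(Q + F(35, 31)) + 1/((-3744 + 685)*(-1554)) = -176/(522 - 1*31) + 1/((-3744 + 685)*(-1554)) = -176/(522 - 31) - 1/1554/(-3059) = -176/491 - 1/3059*(-1/1554) = -176*1/491 + 1/4753686 = -176/491 + 1/4753686 = -836648245/2334059826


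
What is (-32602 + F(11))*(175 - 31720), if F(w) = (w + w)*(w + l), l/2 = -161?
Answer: 1244260980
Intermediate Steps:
l = -322 (l = 2*(-161) = -322)
F(w) = 2*w*(-322 + w) (F(w) = (w + w)*(w - 322) = (2*w)*(-322 + w) = 2*w*(-322 + w))
(-32602 + F(11))*(175 - 31720) = (-32602 + 2*11*(-322 + 11))*(175 - 31720) = (-32602 + 2*11*(-311))*(-31545) = (-32602 - 6842)*(-31545) = -39444*(-31545) = 1244260980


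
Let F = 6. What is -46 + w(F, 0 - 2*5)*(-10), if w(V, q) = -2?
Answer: -26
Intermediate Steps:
-46 + w(F, 0 - 2*5)*(-10) = -46 - 2*(-10) = -46 + 20 = -26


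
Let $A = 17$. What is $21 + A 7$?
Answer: $140$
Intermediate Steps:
$21 + A 7 = 21 + 17 \cdot 7 = 21 + 119 = 140$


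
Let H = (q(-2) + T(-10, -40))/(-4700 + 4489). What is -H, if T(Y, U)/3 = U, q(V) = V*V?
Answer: -116/211 ≈ -0.54976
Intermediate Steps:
q(V) = V²
T(Y, U) = 3*U
H = 116/211 (H = ((-2)² + 3*(-40))/(-4700 + 4489) = (4 - 120)/(-211) = -116*(-1/211) = 116/211 ≈ 0.54976)
-H = -1*116/211 = -116/211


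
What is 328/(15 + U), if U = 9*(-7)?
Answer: -41/6 ≈ -6.8333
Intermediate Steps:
U = -63
328/(15 + U) = 328/(15 - 63) = 328/(-48) = -1/48*328 = -41/6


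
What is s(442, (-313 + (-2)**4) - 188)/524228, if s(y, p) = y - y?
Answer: 0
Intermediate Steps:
s(y, p) = 0
s(442, (-313 + (-2)**4) - 188)/524228 = 0/524228 = 0*(1/524228) = 0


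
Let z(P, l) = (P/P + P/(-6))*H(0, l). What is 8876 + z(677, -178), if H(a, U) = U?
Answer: 86347/3 ≈ 28782.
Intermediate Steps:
z(P, l) = l*(1 - P/6) (z(P, l) = (P/P + P/(-6))*l = (1 + P*(-1/6))*l = (1 - P/6)*l = l*(1 - P/6))
8876 + z(677, -178) = 8876 + (1/6)*(-178)*(6 - 1*677) = 8876 + (1/6)*(-178)*(6 - 677) = 8876 + (1/6)*(-178)*(-671) = 8876 + 59719/3 = 86347/3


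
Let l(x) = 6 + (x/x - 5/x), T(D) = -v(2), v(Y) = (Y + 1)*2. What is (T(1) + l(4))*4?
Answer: -1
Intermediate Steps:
v(Y) = 2 + 2*Y (v(Y) = (1 + Y)*2 = 2 + 2*Y)
T(D) = -6 (T(D) = -(2 + 2*2) = -(2 + 4) = -1*6 = -6)
l(x) = 7 - 5/x (l(x) = 6 + (1 - 5/x) = 7 - 5/x)
(T(1) + l(4))*4 = (-6 + (7 - 5/4))*4 = (-6 + 23/4)*4 = -¼*4 = -1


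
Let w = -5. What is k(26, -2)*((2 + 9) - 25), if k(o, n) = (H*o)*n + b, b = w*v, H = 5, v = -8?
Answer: 3080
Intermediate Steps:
b = 40 (b = -5*(-8) = 40)
k(o, n) = 40 + 5*n*o (k(o, n) = (5*o)*n + 40 = 5*n*o + 40 = 40 + 5*n*o)
k(26, -2)*((2 + 9) - 25) = (40 + 5*(-2)*26)*((2 + 9) - 25) = (40 - 260)*(11 - 25) = -220*(-14) = 3080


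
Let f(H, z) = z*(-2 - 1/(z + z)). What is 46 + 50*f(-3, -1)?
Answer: 121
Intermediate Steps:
f(H, z) = z*(-2 - 1/(2*z))
46 + 50*f(-3, -1) = 46 + 50*(-½ - 2*(-1)) = 46 + 50*(-½ + 2) = 46 + 50*(3/2) = 46 + 75 = 121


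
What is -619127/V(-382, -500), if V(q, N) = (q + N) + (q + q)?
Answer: 619127/1646 ≈ 376.14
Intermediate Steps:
V(q, N) = N + 3*q (V(q, N) = (N + q) + 2*q = N + 3*q)
-619127/V(-382, -500) = -619127/(-500 + 3*(-382)) = -619127/(-500 - 1146) = -619127/(-1646) = -619127*(-1/1646) = 619127/1646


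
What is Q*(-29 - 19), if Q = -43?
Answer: 2064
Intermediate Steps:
Q*(-29 - 19) = -43*(-29 - 19) = -43*(-48) = 2064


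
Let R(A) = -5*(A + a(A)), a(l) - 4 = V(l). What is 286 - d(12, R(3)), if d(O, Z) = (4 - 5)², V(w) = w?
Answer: 285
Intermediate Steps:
a(l) = 4 + l
R(A) = -20 - 10*A (R(A) = -5*(A + (4 + A)) = -5*(4 + 2*A) = -20 - 10*A)
d(O, Z) = 1 (d(O, Z) = (-1)² = 1)
286 - d(12, R(3)) = 286 - 1*1 = 286 - 1 = 285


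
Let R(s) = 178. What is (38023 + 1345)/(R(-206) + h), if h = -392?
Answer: -19684/107 ≈ -183.96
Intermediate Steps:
(38023 + 1345)/(R(-206) + h) = (38023 + 1345)/(178 - 392) = 39368/(-214) = 39368*(-1/214) = -19684/107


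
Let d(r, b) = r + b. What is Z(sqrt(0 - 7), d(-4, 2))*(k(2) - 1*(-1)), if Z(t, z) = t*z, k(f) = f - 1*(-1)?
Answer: -8*I*sqrt(7) ≈ -21.166*I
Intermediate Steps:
k(f) = 1 + f (k(f) = f + 1 = 1 + f)
d(r, b) = b + r
Z(sqrt(0 - 7), d(-4, 2))*(k(2) - 1*(-1)) = (sqrt(0 - 7)*(2 - 4))*((1 + 2) - 1*(-1)) = (sqrt(-7)*(-2))*(3 + 1) = ((I*sqrt(7))*(-2))*4 = -2*I*sqrt(7)*4 = -8*I*sqrt(7)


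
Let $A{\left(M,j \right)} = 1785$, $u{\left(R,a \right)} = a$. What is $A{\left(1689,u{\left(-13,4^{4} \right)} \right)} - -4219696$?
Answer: $4221481$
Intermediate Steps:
$A{\left(1689,u{\left(-13,4^{4} \right)} \right)} - -4219696 = 1785 - -4219696 = 1785 + 4219696 = 4221481$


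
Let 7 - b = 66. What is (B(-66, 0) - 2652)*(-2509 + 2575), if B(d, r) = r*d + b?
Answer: -178926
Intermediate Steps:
b = -59 (b = 7 - 1*66 = 7 - 66 = -59)
B(d, r) = -59 + d*r (B(d, r) = r*d - 59 = d*r - 59 = -59 + d*r)
(B(-66, 0) - 2652)*(-2509 + 2575) = ((-59 - 66*0) - 2652)*(-2509 + 2575) = ((-59 + 0) - 2652)*66 = (-59 - 2652)*66 = -2711*66 = -178926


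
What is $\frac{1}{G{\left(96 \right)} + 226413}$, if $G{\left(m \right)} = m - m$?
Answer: $\frac{1}{226413} \approx 4.4167 \cdot 10^{-6}$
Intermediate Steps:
$G{\left(m \right)} = 0$
$\frac{1}{G{\left(96 \right)} + 226413} = \frac{1}{0 + 226413} = \frac{1}{226413}$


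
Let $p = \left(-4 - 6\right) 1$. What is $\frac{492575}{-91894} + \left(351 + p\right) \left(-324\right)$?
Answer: $- \frac{10153309271}{91894} \approx -1.1049 \cdot 10^{5}$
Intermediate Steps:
$p = -10$ ($p = \left(-10\right) 1 = -10$)
$\frac{492575}{-91894} + \left(351 + p\right) \left(-324\right) = \frac{492575}{-91894} + \left(351 - 10\right) \left(-324\right) = 492575 \left(- \frac{1}{91894}\right) + 341 \left(-324\right) = - \frac{492575}{91894} - 110484 = - \frac{10153309271}{91894}$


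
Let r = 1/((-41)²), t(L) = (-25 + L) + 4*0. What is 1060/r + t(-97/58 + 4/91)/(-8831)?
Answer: 83052526814025/46610018 ≈ 1.7819e+6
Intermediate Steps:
t(L) = -25 + L (t(L) = (-25 + L) + 0 = -25 + L)
r = 1/1681 ≈ 0.00059488
1060/r + t(-97/58 + 4/91)/(-8831) = 1060/(1/1681) + (-25 + (-97/58 + 4/91))/(-8831) = 1060*1681 + (-25 + (-97*1/58 + 4*(1/91)))*(-1/8831) = 1781860 + (-25 + (-97/58 + 4/91))*(-1/8831) = 1781860 + (-25 - 8595/5278)*(-1/8831) = 1781860 - 140545/5278*(-1/8831) = 1781860 + 140545/46610018 = 83052526814025/46610018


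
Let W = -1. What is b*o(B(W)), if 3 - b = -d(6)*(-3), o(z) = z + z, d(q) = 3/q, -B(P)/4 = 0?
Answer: 0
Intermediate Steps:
B(P) = 0 (B(P) = -4*0 = 0)
o(z) = 2*z
b = 3/2 (b = 3 - (-1)*(3/6)*(-3) = 3 - (-1)*(3*(⅙))*(-3) = 3 - (-1)*(½)*(-3) = 3 - (-1)*(-3)/2 = 3 - 1*3/2 = 3 - 3/2 = 3/2 ≈ 1.5000)
b*o(B(W)) = 3*(2*0)/2 = (3/2)*0 = 0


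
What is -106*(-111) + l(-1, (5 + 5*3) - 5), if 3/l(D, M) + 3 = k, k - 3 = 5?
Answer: 58833/5 ≈ 11767.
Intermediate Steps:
k = 8 (k = 3 + 5 = 8)
l(D, M) = 3/5 (l(D, M) = 3/(-3 + 8) = 3/5)
-106*(-111) + l(-1, (5 + 5*3) - 5) = -106*(-111) + 3/5 = 11766 + 3/5 = 58833/5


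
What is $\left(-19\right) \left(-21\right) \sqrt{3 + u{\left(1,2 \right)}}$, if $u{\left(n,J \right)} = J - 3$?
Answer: $399 \sqrt{2} \approx 564.27$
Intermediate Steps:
$u{\left(n,J \right)} = -3 + J$
$\left(-19\right) \left(-21\right) \sqrt{3 + u{\left(1,2 \right)}} = \left(-19\right) \left(-21\right) \sqrt{3 + \left(-3 + 2\right)} = 399 \sqrt{3 - 1} = 399 \sqrt{2}$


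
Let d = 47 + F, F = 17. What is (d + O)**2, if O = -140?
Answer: 5776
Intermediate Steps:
d = 64 (d = 47 + 17 = 64)
(d + O)**2 = (64 - 140)**2 = (-76)**2 = 5776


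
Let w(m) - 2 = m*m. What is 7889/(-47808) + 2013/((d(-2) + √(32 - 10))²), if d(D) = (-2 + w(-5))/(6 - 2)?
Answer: 167088522583/395898048 - 2147200*√22/24843 ≈ 16.653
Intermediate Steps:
w(m) = 2 + m² (w(m) = 2 + m*m = 2 + m²)
d(D) = 25/4 (d(D) = (-2 + (2 + (-5)²))/(6 - 2) = (-2 + (2 + 25))/4 = (-2 + 27)*(¼) = 25*(¼) = 25/4)
7889/(-47808) + 2013/((d(-2) + √(32 - 10))²) = 7889/(-47808) + 2013/((25/4 + √(32 - 10))²) = 7889*(-1/47808) + 2013/((25/4 + √22)²) = -7889/47808 + 2013/(25/4 + √22)²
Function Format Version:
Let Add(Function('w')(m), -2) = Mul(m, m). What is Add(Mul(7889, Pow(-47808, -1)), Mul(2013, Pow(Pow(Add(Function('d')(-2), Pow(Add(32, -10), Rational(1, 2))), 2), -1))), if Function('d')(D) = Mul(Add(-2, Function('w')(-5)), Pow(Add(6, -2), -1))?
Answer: Add(Rational(167088522583, 395898048), Mul(Rational(-2147200, 24843), Pow(22, Rational(1, 2)))) ≈ 16.653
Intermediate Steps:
Function('w')(m) = Add(2, Pow(m, 2)) (Function('w')(m) = Add(2, Mul(m, m)) = Add(2, Pow(m, 2)))
Function('d')(D) = Rational(25, 4) (Function('d')(D) = Mul(Add(-2, Add(2, Pow(-5, 2))), Pow(Add(6, -2), -1)) = Mul(Add(-2, Add(2, 25)), Pow(4, -1)) = Mul(Add(-2, 27), Rational(1, 4)) = Mul(25, Rational(1, 4)) = Rational(25, 4))
Add(Mul(7889, Pow(-47808, -1)), Mul(2013, Pow(Pow(Add(Function('d')(-2), Pow(Add(32, -10), Rational(1, 2))), 2), -1))) = Add(Mul(7889, Pow(-47808, -1)), Mul(2013, Pow(Pow(Add(Rational(25, 4), Pow(Add(32, -10), Rational(1, 2))), 2), -1))) = Add(Mul(7889, Rational(-1, 47808)), Mul(2013, Pow(Pow(Add(Rational(25, 4), Pow(22, Rational(1, 2))), 2), -1))) = Add(Rational(-7889, 47808), Mul(2013, Pow(Add(Rational(25, 4), Pow(22, Rational(1, 2))), -2)))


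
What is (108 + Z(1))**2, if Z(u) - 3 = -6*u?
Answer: 11025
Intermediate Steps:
Z(u) = 3 - 6*u
(108 + Z(1))**2 = (108 + (3 - 6*1))**2 = (108 + (3 - 6))**2 = (108 - 3)**2 = 105**2 = 11025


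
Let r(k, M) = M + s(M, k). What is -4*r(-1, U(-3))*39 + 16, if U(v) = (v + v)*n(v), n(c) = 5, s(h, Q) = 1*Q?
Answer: 4852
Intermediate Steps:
s(h, Q) = Q
U(v) = 10*v (U(v) = (v + v)*5 = (2*v)*5 = 10*v)
r(k, M) = M + k
-4*r(-1, U(-3))*39 + 16 = -4*(10*(-3) - 1)*39 + 16 = -4*(-30 - 1)*39 + 16 = -4*(-31)*39 + 16 = 124*39 + 16 = 4836 + 16 = 4852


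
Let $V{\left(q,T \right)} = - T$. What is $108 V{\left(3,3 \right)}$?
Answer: $-324$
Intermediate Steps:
$108 V{\left(3,3 \right)} = 108 \left(\left(-1\right) 3\right) = 108 \left(-3\right) = -324$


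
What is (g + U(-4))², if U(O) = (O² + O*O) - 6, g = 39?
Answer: 4225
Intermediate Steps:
U(O) = -6 + 2*O² (U(O) = (O² + O²) - 6 = 2*O² - 6 = -6 + 2*O²)
(g + U(-4))² = (39 + (-6 + 2*(-4)²))² = (39 + (-6 + 2*16))² = (39 + (-6 + 32))² = (39 + 26)² = 65² = 4225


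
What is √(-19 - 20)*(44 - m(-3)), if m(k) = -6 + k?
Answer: 53*I*√39 ≈ 330.98*I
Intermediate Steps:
√(-19 - 20)*(44 - m(-3)) = √(-19 - 20)*(44 - (-6 - 3)) = √(-39)*(44 - 1*(-9)) = (I*√39)*(44 + 9) = (I*√39)*53 = 53*I*√39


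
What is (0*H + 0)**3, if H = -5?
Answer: 0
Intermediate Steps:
(0*H + 0)**3 = (0*(-5) + 0)**3 = (0 + 0)**3 = 0**3 = 0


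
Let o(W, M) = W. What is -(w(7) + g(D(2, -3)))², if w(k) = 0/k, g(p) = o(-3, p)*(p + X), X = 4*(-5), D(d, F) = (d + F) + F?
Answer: -5184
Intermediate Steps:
D(d, F) = d + 2*F (D(d, F) = (F + d) + F = d + 2*F)
X = -20
g(p) = 60 - 3*p (g(p) = -3*(p - 20) = -3*(-20 + p) = 60 - 3*p)
w(k) = 0
-(w(7) + g(D(2, -3)))² = -(0 + (60 - 3*(2 + 2*(-3))))² = -(0 + (60 - 3*(2 - 6)))² = -(0 + (60 - 3*(-4)))² = -(0 + (60 + 12))² = -(0 + 72)² = -1*72² = -1*5184 = -5184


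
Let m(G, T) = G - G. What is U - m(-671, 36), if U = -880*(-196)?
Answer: 172480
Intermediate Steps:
m(G, T) = 0
U = 172480
U - m(-671, 36) = 172480 - 1*0 = 172480 + 0 = 172480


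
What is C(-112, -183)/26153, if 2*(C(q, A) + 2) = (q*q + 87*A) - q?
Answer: -3269/52306 ≈ -0.062498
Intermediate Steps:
C(q, A) = -2 + q**2/2 - q/2 + 87*A/2 (C(q, A) = -2 + ((q*q + 87*A) - q)/2 = -2 + ((q**2 + 87*A) - q)/2 = -2 + (q**2 - q + 87*A)/2 = -2 + (q**2/2 - q/2 + 87*A/2) = -2 + q**2/2 - q/2 + 87*A/2)
C(-112, -183)/26153 = (-2 + (1/2)*(-112)**2 - 1/2*(-112) + (87/2)*(-183))/26153 = (-2 + (1/2)*12544 + 56 - 15921/2)*(1/26153) = (-2 + 6272 + 56 - 15921/2)*(1/26153) = -3269/2*1/26153 = -3269/52306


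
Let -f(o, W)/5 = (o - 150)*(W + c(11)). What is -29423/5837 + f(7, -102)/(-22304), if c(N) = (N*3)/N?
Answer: -243078547/130188448 ≈ -1.8671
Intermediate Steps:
c(N) = 3 (c(N) = (3*N)/N = 3)
f(o, W) = -5*(-150 + o)*(3 + W) (f(o, W) = -5*(o - 150)*(W + 3) = -5*(-150 + o)*(3 + W))
-29423/5837 + f(7, -102)/(-22304) = -29423/5837 + (2250 - 15*7 + 750*(-102) - 5*(-102)*7)/(-22304) = -29423*1/5837 + (2250 - 105 - 76500 + 3570)*(-1/22304) = -29423/5837 - 70785*(-1/22304) = -29423/5837 + 70785/22304 = -243078547/130188448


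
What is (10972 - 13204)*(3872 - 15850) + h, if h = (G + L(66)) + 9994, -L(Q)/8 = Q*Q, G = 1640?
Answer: 26711682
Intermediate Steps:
L(Q) = -8*Q**2 (L(Q) = -8*Q*Q = -8*Q**2)
h = -23214 (h = (1640 - 8*66**2) + 9994 = (1640 - 8*4356) + 9994 = (1640 - 34848) + 9994 = -33208 + 9994 = -23214)
(10972 - 13204)*(3872 - 15850) + h = (10972 - 13204)*(3872 - 15850) - 23214 = -2232*(-11978) - 23214 = 26734896 - 23214 = 26711682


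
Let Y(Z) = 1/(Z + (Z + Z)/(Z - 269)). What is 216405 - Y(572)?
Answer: 37754015997/174460 ≈ 2.1641e+5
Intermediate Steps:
Y(Z) = 1/(Z + 2*Z/(-269 + Z)) (Y(Z) = 1/(Z + (2*Z)/(-269 + Z)) = 1/(Z + 2*Z/(-269 + Z)))
216405 - Y(572) = 216405 - (-269 + 572)/(572*(-267 + 572)) = 216405 - 303/(572*305) = 216405 - 1*303/174460 = 216405 - 303/174460 = 37754015997/174460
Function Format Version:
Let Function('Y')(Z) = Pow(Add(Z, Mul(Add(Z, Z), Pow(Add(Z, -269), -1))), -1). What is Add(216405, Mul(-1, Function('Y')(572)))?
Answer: Rational(37754015997, 174460) ≈ 2.1641e+5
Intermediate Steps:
Function('Y')(Z) = Pow(Add(Z, Mul(2, Z, Pow(Add(-269, Z), -1))), -1) (Function('Y')(Z) = Pow(Add(Z, Mul(Mul(2, Z), Pow(Add(-269, Z), -1))), -1) = Pow(Add(Z, Mul(2, Z, Pow(Add(-269, Z), -1))), -1))
Add(216405, Mul(-1, Function('Y')(572))) = Add(216405, Mul(-1, Mul(Pow(572, -1), Pow(Add(-267, 572), -1), Add(-269, 572)))) = Add(216405, Mul(-1, Mul(Rational(1, 572), Pow(305, -1), 303))) = Add(216405, Mul(-1, Mul(Rational(1, 572), Rational(1, 305), 303))) = Add(216405, Mul(-1, Rational(303, 174460))) = Add(216405, Rational(-303, 174460)) = Rational(37754015997, 174460)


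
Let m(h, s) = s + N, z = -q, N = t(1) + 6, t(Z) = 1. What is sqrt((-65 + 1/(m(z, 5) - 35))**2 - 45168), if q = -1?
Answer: 4*I*sqrt(1353491)/23 ≈ 202.33*I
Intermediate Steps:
N = 7 (N = 1 + 6 = 7)
z = 1 (z = -1*(-1) = 1)
m(h, s) = 7 + s (m(h, s) = s + 7 = 7 + s)
sqrt((-65 + 1/(m(z, 5) - 35))**2 - 45168) = sqrt((-65 + 1/((7 + 5) - 35))**2 - 45168) = sqrt((-65 + 1/(12 - 35))**2 - 45168) = sqrt((-65 + 1/(-23))**2 - 45168) = sqrt((-65 - 1/23)**2 - 45168) = sqrt((-1496/23)**2 - 45168) = sqrt(2238016/529 - 45168) = sqrt(-21655856/529) = 4*I*sqrt(1353491)/23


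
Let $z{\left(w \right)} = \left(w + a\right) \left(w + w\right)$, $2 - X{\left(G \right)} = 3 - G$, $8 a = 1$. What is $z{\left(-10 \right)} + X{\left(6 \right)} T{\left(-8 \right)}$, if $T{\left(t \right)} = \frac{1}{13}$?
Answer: $\frac{5145}{26} \approx 197.88$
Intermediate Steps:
$a = \frac{1}{8}$ ($a = \frac{1}{8} \cdot 1 = \frac{1}{8} \approx 0.125$)
$X{\left(G \right)} = -1 + G$ ($X{\left(G \right)} = 2 - \left(3 - G\right) = 2 + \left(-3 + G\right) = -1 + G$)
$T{\left(t \right)} = \frac{1}{13}$
$z{\left(w \right)} = 2 w \left(\frac{1}{8} + w\right)$ ($z{\left(w \right)} = \left(w + \frac{1}{8}\right) \left(w + w\right) = \left(\frac{1}{8} + w\right) 2 w = 2 w \left(\frac{1}{8} + w\right)$)
$z{\left(-10 \right)} + X{\left(6 \right)} T{\left(-8 \right)} = \frac{1}{4} \left(-10\right) \left(1 + 8 \left(-10\right)\right) + \left(-1 + 6\right) \frac{1}{13} = \frac{1}{4} \left(-10\right) \left(1 - 80\right) + 5 \cdot \frac{1}{13} = \frac{1}{4} \left(-10\right) \left(-79\right) + \frac{5}{13} = \frac{395}{2} + \frac{5}{13} = \frac{5145}{26}$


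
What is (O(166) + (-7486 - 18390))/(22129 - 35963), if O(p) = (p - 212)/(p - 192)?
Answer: 336365/179842 ≈ 1.8703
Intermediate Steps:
O(p) = (-212 + p)/(-192 + p)
(O(166) + (-7486 - 18390))/(22129 - 35963) = ((-212 + 166)/(-192 + 166) + (-7486 - 18390))/(22129 - 35963) = (-46/(-26) - 25876)/(-13834) = (-1/26*(-46) - 25876)*(-1/13834) = (23/13 - 25876)*(-1/13834) = -336365/13*(-1/13834) = 336365/179842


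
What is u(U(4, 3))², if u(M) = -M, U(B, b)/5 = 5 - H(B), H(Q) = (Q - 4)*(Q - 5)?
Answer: 625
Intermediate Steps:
H(Q) = (-5 + Q)*(-4 + Q) (H(Q) = (-4 + Q)*(-5 + Q) = (-5 + Q)*(-4 + Q))
U(B, b) = -75 - 5*B² + 45*B (U(B, b) = 5*(5 - (20 + B² - 9*B)) = 5*(5 + (-20 - B² + 9*B)) = 5*(-15 - B² + 9*B) = -75 - 5*B² + 45*B)
u(U(4, 3))² = (-(-75 - 5*4² + 45*4))² = (-(-75 - 5*16 + 180))² = (-(-75 - 80 + 180))² = (-1*25)² = (-25)² = 625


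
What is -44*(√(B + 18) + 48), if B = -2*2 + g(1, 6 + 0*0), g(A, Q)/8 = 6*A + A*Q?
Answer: -2112 - 44*√110 ≈ -2573.5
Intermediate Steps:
g(A, Q) = 48*A + 8*A*Q (g(A, Q) = 8*(6*A + A*Q) = 48*A + 8*A*Q)
B = 92 (B = -2*2 + 8*1*(6 + (6 + 0*0)) = -4 + 8*1*(6 + (6 + 0)) = -4 + 8*1*(6 + 6) = -4 + 8*1*12 = -4 + 96 = 92)
-44*(√(B + 18) + 48) = -44*(√(92 + 18) + 48) = -44*(√110 + 48) = -44*(48 + √110) = -2112 - 44*√110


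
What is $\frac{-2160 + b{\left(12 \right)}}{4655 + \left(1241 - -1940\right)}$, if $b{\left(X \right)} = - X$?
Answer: $- \frac{181}{653} \approx -0.27718$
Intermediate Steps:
$\frac{-2160 + b{\left(12 \right)}}{4655 + \left(1241 - -1940\right)} = \frac{-2160 - 12}{4655 + \left(1241 - -1940\right)} = \frac{-2160 - 12}{4655 + \left(1241 + 1940\right)} = - \frac{2172}{4655 + 3181} = - \frac{2172}{7836} = \left(-2172\right) \frac{1}{7836} = - \frac{181}{653}$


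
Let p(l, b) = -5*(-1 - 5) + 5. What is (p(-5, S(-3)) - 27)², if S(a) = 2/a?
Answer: 64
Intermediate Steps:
p(l, b) = 35 (p(l, b) = -5*(-6) + 5 = 30 + 5 = 35)
(p(-5, S(-3)) - 27)² = (35 - 27)² = 8² = 64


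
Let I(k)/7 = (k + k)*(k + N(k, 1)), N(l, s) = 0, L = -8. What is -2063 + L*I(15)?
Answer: -27263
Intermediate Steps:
I(k) = 14*k**2 (I(k) = 7*((k + k)*(k + 0)) = 7*((2*k)*k) = 7*(2*k**2) = 14*k**2)
-2063 + L*I(15) = -2063 - 112*15**2 = -2063 - 112*225 = -2063 - 8*3150 = -2063 - 25200 = -27263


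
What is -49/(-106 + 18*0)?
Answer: 49/106 ≈ 0.46226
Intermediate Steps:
-49/(-106 + 18*0) = -49/(-106 + 0) = -49/(-106) = -1/106*(-49) = 49/106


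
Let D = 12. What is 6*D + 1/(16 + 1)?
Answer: 1225/17 ≈ 72.059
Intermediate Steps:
6*D + 1/(16 + 1) = 6*12 + 1/(16 + 1) = 72 + 1/17 = 1225/17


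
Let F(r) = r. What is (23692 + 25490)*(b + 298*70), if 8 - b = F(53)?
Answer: 1023723330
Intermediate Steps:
b = -45 (b = 8 - 1*53 = 8 - 53 = -45)
(23692 + 25490)*(b + 298*70) = (23692 + 25490)*(-45 + 298*70) = 49182*(-45 + 20860) = 49182*20815 = 1023723330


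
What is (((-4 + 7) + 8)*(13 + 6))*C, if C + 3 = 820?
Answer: 170753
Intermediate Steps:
C = 817 (C = -3 + 820 = 817)
(((-4 + 7) + 8)*(13 + 6))*C = (((-4 + 7) + 8)*(13 + 6))*817 = ((3 + 8)*19)*817 = (11*19)*817 = 209*817 = 170753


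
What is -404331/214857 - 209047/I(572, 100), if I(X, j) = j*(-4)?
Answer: 14917826293/28647600 ≈ 520.74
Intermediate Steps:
I(X, j) = -4*j
-404331/214857 - 209047/I(572, 100) = -404331/214857 - 209047/((-4*100)) = -404331*1/214857 - 209047/(-400) = -134777/71619 - 209047*(-1/400) = -134777/71619 + 209047/400 = 14917826293/28647600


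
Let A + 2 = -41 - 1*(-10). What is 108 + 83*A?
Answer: -2631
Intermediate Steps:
A = -33 (A = -2 + (-41 - 1*(-10)) = -2 + (-41 + 10) = -2 - 31 = -33)
108 + 83*A = 108 + 83*(-33) = 108 - 2739 = -2631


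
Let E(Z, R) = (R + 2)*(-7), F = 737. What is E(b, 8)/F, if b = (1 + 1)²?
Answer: -70/737 ≈ -0.094980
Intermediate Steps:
b = 4 (b = 2² = 4)
E(Z, R) = -14 - 7*R (E(Z, R) = (2 + R)*(-7) = -14 - 7*R)
E(b, 8)/F = (-14 - 7*8)/737 = (-14 - 56)*(1/737) = -70*1/737 = -70/737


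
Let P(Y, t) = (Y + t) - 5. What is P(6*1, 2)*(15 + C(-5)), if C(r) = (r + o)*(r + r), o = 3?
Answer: 105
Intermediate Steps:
C(r) = 2*r*(3 + r) (C(r) = (r + 3)*(r + r) = (3 + r)*(2*r) = 2*r*(3 + r))
P(Y, t) = -5 + Y + t
P(6*1, 2)*(15 + C(-5)) = (-5 + 6*1 + 2)*(15 + 2*(-5)*(3 - 5)) = (-5 + 6 + 2)*(15 + 2*(-5)*(-2)) = 3*(15 + 20) = 3*35 = 105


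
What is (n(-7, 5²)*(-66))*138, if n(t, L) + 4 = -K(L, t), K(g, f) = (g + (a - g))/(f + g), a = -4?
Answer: 34408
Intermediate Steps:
K(g, f) = -4/(f + g) (K(g, f) = (g + (-4 - g))/(f + g) = -4/(f + g))
n(t, L) = -4 + 4/(L + t) (n(t, L) = -4 - (-4)/(t + L) = -4 - (-4)/(L + t) = -4 + 4/(L + t))
(n(-7, 5²)*(-66))*138 = ((-4 + 4/(5² - 7))*(-66))*138 = ((-4 + 4/(25 - 7))*(-66))*138 = ((-4 + 4/18)*(-66))*138 = ((-4 + 4*(1/18))*(-66))*138 = ((-4 + 2/9)*(-66))*138 = -34/9*(-66)*138 = (748/3)*138 = 34408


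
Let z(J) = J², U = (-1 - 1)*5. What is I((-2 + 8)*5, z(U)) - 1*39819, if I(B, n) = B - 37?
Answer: -39826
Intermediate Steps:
U = -10 (U = -2*5 = -10)
I(B, n) = -37 + B
I((-2 + 8)*5, z(U)) - 1*39819 = (-37 + (-2 + 8)*5) - 1*39819 = (-37 + 6*5) - 39819 = (-37 + 30) - 39819 = -7 - 39819 = -39826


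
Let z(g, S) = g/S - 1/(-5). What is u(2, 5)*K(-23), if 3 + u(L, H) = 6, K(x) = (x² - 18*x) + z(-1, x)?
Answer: 325419/115 ≈ 2829.7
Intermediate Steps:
z(g, S) = ⅕ + g/S (z(g, S) = g/S - 1*(-⅕) = g/S + ⅕ = ⅕ + g/S)
K(x) = x² - 18*x + (-1 + x/5)/x (K(x) = (x² - 18*x) + (-1 + x/5)/x = x² - 18*x + (-1 + x/5)/x)
u(L, H) = 3 (u(L, H) = -3 + 6 = 3)
u(2, 5)*K(-23) = 3*(⅕ + (-23)² - 1/(-23) - 18*(-23)) = 3*(⅕ + 529 - 1*(-1/23) + 414) = 3*(⅕ + 529 + 1/23 + 414) = 3*(108473/115) = 325419/115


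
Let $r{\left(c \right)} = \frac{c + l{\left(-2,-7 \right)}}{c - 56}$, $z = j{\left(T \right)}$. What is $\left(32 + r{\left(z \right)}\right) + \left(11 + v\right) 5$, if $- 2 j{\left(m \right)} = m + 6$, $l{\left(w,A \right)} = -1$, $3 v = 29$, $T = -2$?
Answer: $\frac{23557}{174} \approx 135.39$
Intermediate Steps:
$v = \frac{29}{3}$ ($v = \frac{1}{3} \cdot 29 = \frac{29}{3} \approx 9.6667$)
$j{\left(m \right)} = -3 - \frac{m}{2}$ ($j{\left(m \right)} = - \frac{m + 6}{2} = - \frac{6 + m}{2} = -3 - \frac{m}{2}$)
$z = -2$ ($z = -3 - -1 = -3 + 1 = -2$)
$r{\left(c \right)} = \frac{-1 + c}{-56 + c}$ ($r{\left(c \right)} = \frac{c - 1}{c - 56} = \frac{-1 + c}{-56 + c}$)
$\left(32 + r{\left(z \right)}\right) + \left(11 + v\right) 5 = \left(32 + \frac{-1 - 2}{-56 - 2}\right) + \left(11 + \frac{29}{3}\right) 5 = \left(32 + \frac{1}{-58} \left(-3\right)\right) + \frac{62}{3} \cdot 5 = \left(32 - - \frac{3}{58}\right) + \frac{310}{3} = \left(32 + \frac{3}{58}\right) + \frac{310}{3} = \frac{1859}{58} + \frac{310}{3} = \frac{23557}{174}$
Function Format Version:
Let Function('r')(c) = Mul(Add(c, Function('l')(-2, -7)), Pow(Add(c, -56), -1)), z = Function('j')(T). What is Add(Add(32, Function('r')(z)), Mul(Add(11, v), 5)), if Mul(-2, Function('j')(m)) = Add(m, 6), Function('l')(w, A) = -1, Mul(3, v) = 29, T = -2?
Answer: Rational(23557, 174) ≈ 135.39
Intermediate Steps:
v = Rational(29, 3) (v = Mul(Rational(1, 3), 29) = Rational(29, 3) ≈ 9.6667)
Function('j')(m) = Add(-3, Mul(Rational(-1, 2), m)) (Function('j')(m) = Mul(Rational(-1, 2), Add(m, 6)) = Mul(Rational(-1, 2), Add(6, m)) = Add(-3, Mul(Rational(-1, 2), m)))
z = -2 (z = Add(-3, Mul(Rational(-1, 2), -2)) = Add(-3, 1) = -2)
Function('r')(c) = Mul(Pow(Add(-56, c), -1), Add(-1, c)) (Function('r')(c) = Mul(Add(c, -1), Pow(Add(c, -56), -1)) = Mul(Add(-1, c), Pow(Add(-56, c), -1)) = Mul(Pow(Add(-56, c), -1), Add(-1, c)))
Add(Add(32, Function('r')(z)), Mul(Add(11, v), 5)) = Add(Add(32, Mul(Pow(Add(-56, -2), -1), Add(-1, -2))), Mul(Add(11, Rational(29, 3)), 5)) = Add(Add(32, Mul(Pow(-58, -1), -3)), Mul(Rational(62, 3), 5)) = Add(Add(32, Mul(Rational(-1, 58), -3)), Rational(310, 3)) = Add(Add(32, Rational(3, 58)), Rational(310, 3)) = Add(Rational(1859, 58), Rational(310, 3)) = Rational(23557, 174)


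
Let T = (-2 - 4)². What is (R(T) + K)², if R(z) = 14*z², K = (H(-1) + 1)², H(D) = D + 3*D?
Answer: 329531409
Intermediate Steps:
H(D) = 4*D
T = 36 (T = (-6)² = 36)
K = 9 (K = (4*(-1) + 1)² = (-4 + 1)² = (-3)² = 9)
(R(T) + K)² = (14*36² + 9)² = (14*1296 + 9)² = (18144 + 9)² = 18153² = 329531409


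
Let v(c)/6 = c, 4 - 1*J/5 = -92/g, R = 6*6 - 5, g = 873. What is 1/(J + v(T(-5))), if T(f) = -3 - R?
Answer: -873/160172 ≈ -0.0054504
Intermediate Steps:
R = 31 (R = 36 - 5 = 31)
T(f) = -34 (T(f) = -3 - 1*31 = -3 - 31 = -34)
J = 17920/873 (J = 20 - (-460)/873 = 20 - 5*(-92/873) = 20 + 460/873 = 17920/873 ≈ 20.527)
v(c) = 6*c
1/(J + v(T(-5))) = 1/(17920/873 + 6*(-34)) = 1/(17920/873 - 204) = 1/(-160172/873) = -873/160172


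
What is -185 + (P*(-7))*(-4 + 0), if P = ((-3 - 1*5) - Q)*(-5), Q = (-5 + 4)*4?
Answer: 375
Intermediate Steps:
Q = -4 (Q = -1*4 = -4)
P = 20 (P = ((-3 - 1*5) - 1*(-4))*(-5) = ((-3 - 5) + 4)*(-5) = (-8 + 4)*(-5) = -4*(-5) = 20)
-185 + (P*(-7))*(-4 + 0) = -185 + (20*(-7))*(-4 + 0) = -185 - 140*(-4) = -185 + 560 = 375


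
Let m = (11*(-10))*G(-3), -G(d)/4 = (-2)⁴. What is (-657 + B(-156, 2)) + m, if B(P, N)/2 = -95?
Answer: 6193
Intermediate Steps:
B(P, N) = -190 (B(P, N) = 2*(-95) = -190)
G(d) = -64 (G(d) = -4*(-2)⁴ = -4*16 = -64)
m = 7040 (m = (11*(-10))*(-64) = -110*(-64) = 7040)
(-657 + B(-156, 2)) + m = (-657 - 190) + 7040 = -847 + 7040 = 6193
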